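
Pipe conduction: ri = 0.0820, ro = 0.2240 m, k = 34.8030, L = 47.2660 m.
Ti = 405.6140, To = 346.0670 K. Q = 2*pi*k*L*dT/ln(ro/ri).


dT = 59.5470 K
ln(ro/ri) = 1.0049
Q = 2*pi*34.8030*47.2660*59.5470 / 1.0049 = 612450.3068 W

612450.3068 W


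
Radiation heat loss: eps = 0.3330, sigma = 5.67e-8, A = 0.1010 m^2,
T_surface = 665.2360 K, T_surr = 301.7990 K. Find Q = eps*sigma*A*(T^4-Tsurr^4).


T^4 = 1.9584e+11
Tsurr^4 = 8.2960e+09
Q = 0.3330 * 5.67e-8 * 0.1010 * 1.8754e+11 = 357.6460 W

357.6460 W


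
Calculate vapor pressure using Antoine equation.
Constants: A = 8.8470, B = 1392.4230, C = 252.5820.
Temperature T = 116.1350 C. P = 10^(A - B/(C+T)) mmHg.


C+T = 368.7170
B/(C+T) = 3.7764
log10(P) = 8.8470 - 3.7764 = 5.0706
P = 10^5.0706 = 117652.0967 mmHg

117652.0967 mmHg


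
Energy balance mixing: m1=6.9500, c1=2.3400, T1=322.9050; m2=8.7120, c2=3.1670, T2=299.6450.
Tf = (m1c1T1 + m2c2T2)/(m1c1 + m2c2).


num = 13518.8804
den = 43.8539
Tf = 308.2709 K

308.2709 K


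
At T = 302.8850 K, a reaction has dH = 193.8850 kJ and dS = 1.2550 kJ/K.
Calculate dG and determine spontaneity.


T*dS = 302.8850 * 1.2550 = 380.1207 kJ
dG = 193.8850 - 380.1207 = -186.2357 kJ (spontaneous)

dG = -186.2357 kJ, spontaneous


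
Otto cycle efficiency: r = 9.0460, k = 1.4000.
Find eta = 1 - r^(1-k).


r^(k-1) = 2.4131
eta = 1 - 1/2.4131 = 0.5856 = 58.5602%

58.5602%


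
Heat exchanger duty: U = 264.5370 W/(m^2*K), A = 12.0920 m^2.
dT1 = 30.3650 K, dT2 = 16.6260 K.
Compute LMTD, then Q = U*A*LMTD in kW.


LMTD = 22.8100 K
Q = 264.5370 * 12.0920 * 22.8100 = 72964.2823 W = 72.9643 kW

72.9643 kW


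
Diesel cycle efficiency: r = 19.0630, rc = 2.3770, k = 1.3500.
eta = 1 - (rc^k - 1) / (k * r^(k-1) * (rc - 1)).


r^(k-1) = 2.8059
rc^k = 3.2184
eta = 0.5747 = 57.4691%

57.4691%


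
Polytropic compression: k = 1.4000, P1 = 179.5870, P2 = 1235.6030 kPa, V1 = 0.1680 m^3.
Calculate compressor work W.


(k-1)/k = 0.2857
(P2/P1)^exp = 1.7351
W = 3.5000 * 179.5870 * 0.1680 * (1.7351 - 1) = 77.6206 kJ

77.6206 kJ


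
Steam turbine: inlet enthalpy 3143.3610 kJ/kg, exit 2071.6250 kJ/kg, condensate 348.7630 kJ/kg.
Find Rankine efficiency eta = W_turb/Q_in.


W = 1071.7360 kJ/kg
Q_in = 2794.5980 kJ/kg
eta = 0.3835 = 38.3503%

eta = 38.3503%


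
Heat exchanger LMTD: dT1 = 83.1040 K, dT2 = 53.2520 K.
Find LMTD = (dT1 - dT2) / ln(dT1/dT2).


dT1/dT2 = 1.5606
ln(dT1/dT2) = 0.4451
LMTD = 29.8520 / 0.4451 = 67.0745 K

67.0745 K


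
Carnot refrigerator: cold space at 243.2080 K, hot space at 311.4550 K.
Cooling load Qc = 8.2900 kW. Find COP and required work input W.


COP = 243.2080 / 68.2470 = 3.5636
W = 8.2900 / 3.5636 = 2.3263 kW

COP = 3.5636, W = 2.3263 kW


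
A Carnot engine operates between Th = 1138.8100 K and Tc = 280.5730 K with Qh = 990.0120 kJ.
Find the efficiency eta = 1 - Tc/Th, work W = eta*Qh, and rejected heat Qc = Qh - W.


eta = 1 - 280.5730/1138.8100 = 0.7536
W = 0.7536 * 990.0120 = 746.0989 kJ
Qc = 990.0120 - 746.0989 = 243.9131 kJ

eta = 75.3626%, W = 746.0989 kJ, Qc = 243.9131 kJ


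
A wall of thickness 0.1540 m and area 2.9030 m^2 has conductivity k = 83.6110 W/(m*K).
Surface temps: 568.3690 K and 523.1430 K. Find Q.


dT = 45.2260 K
Q = 83.6110 * 2.9030 * 45.2260 / 0.1540 = 71281.6774 W

71281.6774 W


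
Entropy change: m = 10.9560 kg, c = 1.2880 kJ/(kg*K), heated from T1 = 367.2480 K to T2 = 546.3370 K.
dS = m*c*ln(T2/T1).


T2/T1 = 1.4877
ln(T2/T1) = 0.3972
dS = 10.9560 * 1.2880 * 0.3972 = 5.6050 kJ/K

5.6050 kJ/K


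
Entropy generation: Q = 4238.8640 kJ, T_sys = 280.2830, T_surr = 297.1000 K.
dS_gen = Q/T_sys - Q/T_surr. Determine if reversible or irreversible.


dS_sys = 4238.8640/280.2830 = 15.1235 kJ/K
dS_surr = -4238.8640/297.1000 = -14.2675 kJ/K
dS_gen = 15.1235 - 14.2675 = 0.8560 kJ/K (irreversible)

dS_gen = 0.8560 kJ/K, irreversible


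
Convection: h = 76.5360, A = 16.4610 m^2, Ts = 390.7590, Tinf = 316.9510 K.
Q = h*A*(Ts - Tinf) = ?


dT = 73.8080 K
Q = 76.5360 * 16.4610 * 73.8080 = 92987.6802 W

92987.6802 W


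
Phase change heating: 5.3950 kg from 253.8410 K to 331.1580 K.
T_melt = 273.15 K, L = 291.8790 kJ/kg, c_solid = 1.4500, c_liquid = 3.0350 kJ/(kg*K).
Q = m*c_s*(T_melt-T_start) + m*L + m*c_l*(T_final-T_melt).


Q1 (sensible, solid) = 5.3950 * 1.4500 * 19.3090 = 151.0495 kJ
Q2 (latent) = 5.3950 * 291.8790 = 1574.6872 kJ
Q3 (sensible, liquid) = 5.3950 * 3.0350 * 58.0080 = 949.8128 kJ
Q_total = 2675.5495 kJ

2675.5495 kJ


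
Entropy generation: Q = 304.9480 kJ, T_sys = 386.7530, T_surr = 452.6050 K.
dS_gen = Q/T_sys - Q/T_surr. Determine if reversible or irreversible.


dS_sys = 304.9480/386.7530 = 0.7885 kJ/K
dS_surr = -304.9480/452.6050 = -0.6738 kJ/K
dS_gen = 0.7885 - 0.6738 = 0.1147 kJ/K (irreversible)

dS_gen = 0.1147 kJ/K, irreversible


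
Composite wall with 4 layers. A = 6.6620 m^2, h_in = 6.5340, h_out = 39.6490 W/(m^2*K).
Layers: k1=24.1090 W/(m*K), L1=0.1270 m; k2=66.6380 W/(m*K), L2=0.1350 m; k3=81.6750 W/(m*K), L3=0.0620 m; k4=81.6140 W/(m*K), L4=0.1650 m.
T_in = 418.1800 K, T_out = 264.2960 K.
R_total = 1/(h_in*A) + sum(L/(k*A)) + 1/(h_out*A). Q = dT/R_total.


R_conv_in = 1/(6.5340*6.6620) = 0.0230
R_1 = 0.1270/(24.1090*6.6620) = 0.0008
R_2 = 0.1350/(66.6380*6.6620) = 0.0003
R_3 = 0.0620/(81.6750*6.6620) = 0.0001
R_4 = 0.1650/(81.6140*6.6620) = 0.0003
R_conv_out = 1/(39.6490*6.6620) = 0.0038
R_total = 0.0283 K/W
Q = 153.8840 / 0.0283 = 5443.1763 W

R_total = 0.0283 K/W, Q = 5443.1763 W


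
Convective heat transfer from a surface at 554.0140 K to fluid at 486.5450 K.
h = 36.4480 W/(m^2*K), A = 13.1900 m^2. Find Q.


dT = 67.4690 K
Q = 36.4480 * 13.1900 * 67.4690 = 32435.6624 W

32435.6624 W


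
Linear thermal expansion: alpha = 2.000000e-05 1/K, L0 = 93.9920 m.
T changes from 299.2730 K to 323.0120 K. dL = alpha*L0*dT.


dT = 23.7390 K
dL = 2.000000e-05 * 93.9920 * 23.7390 = 0.044626 m
L_final = 94.036626 m

dL = 0.044626 m


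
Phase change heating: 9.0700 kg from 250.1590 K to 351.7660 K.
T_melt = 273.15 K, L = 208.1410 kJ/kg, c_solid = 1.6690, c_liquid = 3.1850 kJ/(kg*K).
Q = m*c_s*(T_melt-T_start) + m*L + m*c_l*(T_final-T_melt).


Q1 (sensible, solid) = 9.0700 * 1.6690 * 22.9910 = 348.0338 kJ
Q2 (latent) = 9.0700 * 208.1410 = 1887.8389 kJ
Q3 (sensible, liquid) = 9.0700 * 3.1850 * 78.6160 = 2271.0551 kJ
Q_total = 4506.9278 kJ

4506.9278 kJ


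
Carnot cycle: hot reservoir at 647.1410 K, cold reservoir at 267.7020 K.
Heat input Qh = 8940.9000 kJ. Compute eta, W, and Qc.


eta = 1 - 267.7020/647.1410 = 0.5863
W = 0.5863 * 8940.9000 = 5242.3292 kJ
Qc = 8940.9000 - 5242.3292 = 3698.5708 kJ

eta = 58.6331%, W = 5242.3292 kJ, Qc = 3698.5708 kJ


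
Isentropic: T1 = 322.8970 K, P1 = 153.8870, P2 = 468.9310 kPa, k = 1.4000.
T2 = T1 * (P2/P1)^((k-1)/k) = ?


(k-1)/k = 0.2857
(P2/P1)^exp = 1.3749
T2 = 322.8970 * 1.3749 = 443.9389 K

443.9389 K


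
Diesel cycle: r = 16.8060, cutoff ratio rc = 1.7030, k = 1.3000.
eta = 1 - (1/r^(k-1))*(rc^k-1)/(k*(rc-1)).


r^(k-1) = 2.3315
rc^k = 1.9979
eta = 0.5317 = 53.1662%

53.1662%


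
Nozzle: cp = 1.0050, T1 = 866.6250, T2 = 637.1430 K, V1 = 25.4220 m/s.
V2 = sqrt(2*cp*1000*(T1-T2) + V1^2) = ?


dT = 229.4820 K
2*cp*1000*dT = 461258.8200
V1^2 = 646.2781
V2 = sqrt(461905.0981) = 679.6360 m/s

679.6360 m/s


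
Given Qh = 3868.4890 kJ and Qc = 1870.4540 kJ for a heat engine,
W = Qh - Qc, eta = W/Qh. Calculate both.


W = 3868.4890 - 1870.4540 = 1998.0350 kJ
eta = 1998.0350 / 3868.4890 = 0.5165 = 51.6490%

W = 1998.0350 kJ, eta = 51.6490%


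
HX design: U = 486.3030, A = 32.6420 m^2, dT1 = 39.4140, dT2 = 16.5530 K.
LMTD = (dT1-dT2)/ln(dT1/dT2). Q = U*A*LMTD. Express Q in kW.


LMTD = 26.3511 K
Q = 486.3030 * 32.6420 * 26.3511 = 418294.8832 W = 418.2949 kW

418.2949 kW


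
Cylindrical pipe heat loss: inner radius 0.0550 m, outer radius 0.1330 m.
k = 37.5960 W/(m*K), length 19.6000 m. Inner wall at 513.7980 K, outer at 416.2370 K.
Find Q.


dT = 97.5610 K
ln(ro/ri) = 0.8830
Q = 2*pi*37.5960*19.6000*97.5610 / 0.8830 = 511546.6901 W

511546.6901 W


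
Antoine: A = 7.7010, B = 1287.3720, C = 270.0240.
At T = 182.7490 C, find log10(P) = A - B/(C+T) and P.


C+T = 452.7730
B/(C+T) = 2.8433
log10(P) = 7.7010 - 2.8433 = 4.8577
P = 10^4.8577 = 72060.0260 mmHg

72060.0260 mmHg


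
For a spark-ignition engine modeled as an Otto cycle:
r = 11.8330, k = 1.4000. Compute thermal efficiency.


r^(k-1) = 2.6868
eta = 1 - 1/2.6868 = 0.6278 = 62.7812%

62.7812%


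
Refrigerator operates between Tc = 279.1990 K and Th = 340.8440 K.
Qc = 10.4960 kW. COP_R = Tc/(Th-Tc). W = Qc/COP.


COP = 279.1990 / 61.6450 = 4.5291
W = 10.4960 / 4.5291 = 2.3174 kW

COP = 4.5291, W = 2.3174 kW


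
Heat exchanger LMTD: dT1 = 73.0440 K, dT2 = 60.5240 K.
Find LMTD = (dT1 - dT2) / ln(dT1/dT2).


dT1/dT2 = 1.2069
ln(dT1/dT2) = 0.1880
LMTD = 12.5200 / 0.1880 = 66.5879 K

66.5879 K


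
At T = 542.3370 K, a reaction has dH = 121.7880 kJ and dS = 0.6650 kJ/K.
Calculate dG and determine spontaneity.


T*dS = 542.3370 * 0.6650 = 360.6541 kJ
dG = 121.7880 - 360.6541 = -238.8661 kJ (spontaneous)

dG = -238.8661 kJ, spontaneous


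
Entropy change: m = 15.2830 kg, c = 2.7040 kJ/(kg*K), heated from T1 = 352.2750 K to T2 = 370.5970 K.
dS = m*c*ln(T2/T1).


T2/T1 = 1.0520
ln(T2/T1) = 0.0507
dS = 15.2830 * 2.7040 * 0.0507 = 2.0953 kJ/K

2.0953 kJ/K


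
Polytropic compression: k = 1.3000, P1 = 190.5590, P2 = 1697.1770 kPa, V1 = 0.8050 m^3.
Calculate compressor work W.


(k-1)/k = 0.2308
(P2/P1)^exp = 1.6564
W = 4.3333 * 190.5590 * 0.8050 * (1.6564 - 1) = 436.3202 kJ

436.3202 kJ


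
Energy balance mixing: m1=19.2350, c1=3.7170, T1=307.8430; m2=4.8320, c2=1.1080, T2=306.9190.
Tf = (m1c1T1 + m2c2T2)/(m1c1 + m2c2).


num = 23652.8956
den = 76.8504
Tf = 307.7786 K

307.7786 K


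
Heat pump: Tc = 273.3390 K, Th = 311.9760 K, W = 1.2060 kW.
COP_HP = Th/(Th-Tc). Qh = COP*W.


COP = 311.9760 / 38.6370 = 8.0745
Qh = 8.0745 * 1.2060 = 9.7379 kW

COP = 8.0745, Qh = 9.7379 kW


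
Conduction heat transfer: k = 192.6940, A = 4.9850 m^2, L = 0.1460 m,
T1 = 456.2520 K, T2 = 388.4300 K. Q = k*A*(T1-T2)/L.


dT = 67.8220 K
Q = 192.6940 * 4.9850 * 67.8220 / 0.1460 = 446222.1161 W

446222.1161 W


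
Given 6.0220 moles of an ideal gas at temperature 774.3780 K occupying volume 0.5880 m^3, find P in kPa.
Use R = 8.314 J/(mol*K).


P = nRT/V = 6.0220 * 8.314 * 774.3780 / 0.5880
= 38770.7121 / 0.5880 = 65936.5852 Pa = 65.9366 kPa

65.9366 kPa


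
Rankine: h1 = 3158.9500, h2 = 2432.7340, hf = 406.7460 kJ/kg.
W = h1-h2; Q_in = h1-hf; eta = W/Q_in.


W = 726.2160 kJ/kg
Q_in = 2752.2040 kJ/kg
eta = 0.2639 = 26.3867%

eta = 26.3867%


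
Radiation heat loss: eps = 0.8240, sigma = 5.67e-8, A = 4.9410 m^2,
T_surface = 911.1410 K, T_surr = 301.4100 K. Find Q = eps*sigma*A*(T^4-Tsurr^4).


T^4 = 6.8920e+11
Tsurr^4 = 8.2534e+09
Q = 0.8240 * 5.67e-8 * 4.9410 * 6.8094e+11 = 157193.7456 W

157193.7456 W


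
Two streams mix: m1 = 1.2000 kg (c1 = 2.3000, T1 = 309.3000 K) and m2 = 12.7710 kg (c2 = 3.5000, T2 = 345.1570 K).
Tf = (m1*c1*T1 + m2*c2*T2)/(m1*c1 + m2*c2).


num = 16281.6682
den = 47.4585
Tf = 343.0717 K

343.0717 K


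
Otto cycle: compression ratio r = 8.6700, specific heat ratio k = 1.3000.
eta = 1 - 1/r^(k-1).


r^(k-1) = 1.9116
eta = 1 - 1/1.9116 = 0.4769 = 47.6888%

47.6888%


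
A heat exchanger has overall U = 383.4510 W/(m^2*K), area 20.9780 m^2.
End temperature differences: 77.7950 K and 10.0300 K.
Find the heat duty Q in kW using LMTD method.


LMTD = 33.0804 K
Q = 383.4510 * 20.9780 * 33.0804 = 266099.5619 W = 266.0996 kW

266.0996 kW


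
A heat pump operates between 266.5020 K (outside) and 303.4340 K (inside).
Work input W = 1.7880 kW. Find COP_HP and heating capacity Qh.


COP = 303.4340 / 36.9320 = 8.2160
Qh = 8.2160 * 1.7880 = 14.6902 kW

COP = 8.2160, Qh = 14.6902 kW


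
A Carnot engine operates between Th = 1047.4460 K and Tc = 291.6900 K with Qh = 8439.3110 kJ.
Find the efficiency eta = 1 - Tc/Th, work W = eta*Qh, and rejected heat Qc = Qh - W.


eta = 1 - 291.6900/1047.4460 = 0.7215
W = 0.7215 * 8439.3110 = 6089.1539 kJ
Qc = 8439.3110 - 6089.1539 = 2350.1571 kJ

eta = 72.1523%, W = 6089.1539 kJ, Qc = 2350.1571 kJ


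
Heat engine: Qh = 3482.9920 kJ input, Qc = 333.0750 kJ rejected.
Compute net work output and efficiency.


W = 3482.9920 - 333.0750 = 3149.9170 kJ
eta = 3149.9170 / 3482.9920 = 0.9044 = 90.4371%

W = 3149.9170 kJ, eta = 90.4371%


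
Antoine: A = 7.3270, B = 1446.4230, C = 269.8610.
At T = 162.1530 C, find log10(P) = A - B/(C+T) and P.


C+T = 432.0140
B/(C+T) = 3.3481
log10(P) = 7.3270 - 3.3481 = 3.9789
P = 10^3.9789 = 9525.9240 mmHg

9525.9240 mmHg


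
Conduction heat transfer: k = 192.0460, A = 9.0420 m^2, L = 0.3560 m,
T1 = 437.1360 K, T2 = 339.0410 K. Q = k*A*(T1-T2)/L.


dT = 98.0950 K
Q = 192.0460 * 9.0420 * 98.0950 / 0.3560 = 478483.1431 W

478483.1431 W


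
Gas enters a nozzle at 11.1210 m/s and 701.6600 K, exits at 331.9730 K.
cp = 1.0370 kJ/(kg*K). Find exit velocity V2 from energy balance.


dT = 369.6870 K
2*cp*1000*dT = 766730.8380
V1^2 = 123.6766
V2 = sqrt(766854.5146) = 875.7023 m/s

875.7023 m/s


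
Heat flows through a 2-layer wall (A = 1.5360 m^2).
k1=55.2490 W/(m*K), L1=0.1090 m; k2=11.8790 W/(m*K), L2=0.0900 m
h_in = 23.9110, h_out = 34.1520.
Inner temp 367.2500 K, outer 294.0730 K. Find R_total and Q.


R_conv_in = 1/(23.9110*1.5360) = 0.0272
R_1 = 0.1090/(55.2490*1.5360) = 0.0013
R_2 = 0.0900/(11.8790*1.5360) = 0.0049
R_conv_out = 1/(34.1520*1.5360) = 0.0191
R_total = 0.0525 K/W
Q = 73.1770 / 0.0525 = 1393.6420 W

R_total = 0.0525 K/W, Q = 1393.6420 W


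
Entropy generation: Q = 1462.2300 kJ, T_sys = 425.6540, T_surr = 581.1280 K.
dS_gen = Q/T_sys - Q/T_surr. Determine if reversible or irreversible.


dS_sys = 1462.2300/425.6540 = 3.4353 kJ/K
dS_surr = -1462.2300/581.1280 = -2.5162 kJ/K
dS_gen = 3.4353 - 2.5162 = 0.9191 kJ/K (irreversible)

dS_gen = 0.9191 kJ/K, irreversible


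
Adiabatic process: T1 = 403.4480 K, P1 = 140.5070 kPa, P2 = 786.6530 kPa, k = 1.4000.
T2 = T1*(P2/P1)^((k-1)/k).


(k-1)/k = 0.2857
(P2/P1)^exp = 1.6358
T2 = 403.4480 * 1.6358 = 659.9731 K

659.9731 K


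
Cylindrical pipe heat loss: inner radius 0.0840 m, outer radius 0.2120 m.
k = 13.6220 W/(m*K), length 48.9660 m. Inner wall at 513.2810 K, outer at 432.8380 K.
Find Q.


dT = 80.4430 K
ln(ro/ri) = 0.9258
Q = 2*pi*13.6220*48.9660*80.4430 / 0.9258 = 364167.1555 W

364167.1555 W


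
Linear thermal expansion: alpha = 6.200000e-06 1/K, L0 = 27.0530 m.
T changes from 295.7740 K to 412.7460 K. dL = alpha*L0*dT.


dT = 116.9720 K
dL = 6.200000e-06 * 27.0530 * 116.9720 = 0.019620 m
L_final = 27.072620 m

dL = 0.019620 m


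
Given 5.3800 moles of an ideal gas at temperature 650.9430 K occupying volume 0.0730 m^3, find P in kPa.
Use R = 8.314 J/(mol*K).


P = nRT/V = 5.3800 * 8.314 * 650.9430 / 0.0730
= 29116.2377 / 0.0730 = 398852.5719 Pa = 398.8526 kPa

398.8526 kPa


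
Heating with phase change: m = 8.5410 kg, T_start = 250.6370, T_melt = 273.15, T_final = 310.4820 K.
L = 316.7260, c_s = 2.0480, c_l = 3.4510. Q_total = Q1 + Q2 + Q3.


Q1 (sensible, solid) = 8.5410 * 2.0480 * 22.5130 = 393.7967 kJ
Q2 (latent) = 8.5410 * 316.7260 = 2705.1568 kJ
Q3 (sensible, liquid) = 8.5410 * 3.4510 * 37.3320 = 1100.3604 kJ
Q_total = 4199.3138 kJ

4199.3138 kJ


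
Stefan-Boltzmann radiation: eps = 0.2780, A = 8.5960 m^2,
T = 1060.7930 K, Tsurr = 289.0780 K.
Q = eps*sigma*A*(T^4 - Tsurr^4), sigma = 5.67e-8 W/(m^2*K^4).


T^4 = 1.2663e+12
Tsurr^4 = 6.9833e+09
Q = 0.2780 * 5.67e-8 * 8.5960 * 1.2593e+12 = 170625.9661 W

170625.9661 W


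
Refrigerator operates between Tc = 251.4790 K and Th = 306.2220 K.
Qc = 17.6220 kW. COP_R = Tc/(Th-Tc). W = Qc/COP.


COP = 251.4790 / 54.7430 = 4.5938
W = 17.6220 / 4.5938 = 3.8360 kW

COP = 4.5938, W = 3.8360 kW


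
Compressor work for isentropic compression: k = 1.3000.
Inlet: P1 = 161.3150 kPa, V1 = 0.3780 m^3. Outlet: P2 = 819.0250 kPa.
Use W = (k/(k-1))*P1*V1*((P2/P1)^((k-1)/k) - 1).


(k-1)/k = 0.2308
(P2/P1)^exp = 1.4549
W = 4.3333 * 161.3150 * 0.3780 * (1.4549 - 1) = 120.2025 kJ

120.2025 kJ


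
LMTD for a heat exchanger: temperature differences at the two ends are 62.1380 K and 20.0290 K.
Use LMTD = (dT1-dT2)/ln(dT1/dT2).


dT1/dT2 = 3.1024
ln(dT1/dT2) = 1.1322
LMTD = 42.1090 / 1.1322 = 37.1930 K

37.1930 K


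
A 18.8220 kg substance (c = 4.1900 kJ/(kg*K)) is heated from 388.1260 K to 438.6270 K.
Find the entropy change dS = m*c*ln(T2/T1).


T2/T1 = 1.1301
ln(T2/T1) = 0.1223
dS = 18.8220 * 4.1900 * 0.1223 = 9.6466 kJ/K

9.6466 kJ/K


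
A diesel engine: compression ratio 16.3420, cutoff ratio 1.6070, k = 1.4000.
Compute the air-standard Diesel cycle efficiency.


r^(k-1) = 3.0572
rc^k = 1.9428
eta = 0.6371 = 63.7115%

63.7115%


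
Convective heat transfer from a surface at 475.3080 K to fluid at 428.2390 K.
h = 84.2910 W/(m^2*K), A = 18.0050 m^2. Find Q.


dT = 47.0690 K
Q = 84.2910 * 18.0050 * 47.0690 = 71434.7129 W

71434.7129 W


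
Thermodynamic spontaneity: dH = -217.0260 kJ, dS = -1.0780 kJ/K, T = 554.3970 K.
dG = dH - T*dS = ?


T*dS = 554.3970 * -1.0780 = -597.6400 kJ
dG = -217.0260 + 597.6400 = 380.6140 kJ (non-spontaneous)

dG = 380.6140 kJ, non-spontaneous


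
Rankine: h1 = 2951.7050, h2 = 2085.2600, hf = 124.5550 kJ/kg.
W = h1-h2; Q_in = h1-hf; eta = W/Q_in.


W = 866.4450 kJ/kg
Q_in = 2827.1500 kJ/kg
eta = 0.3065 = 30.6473%

eta = 30.6473%


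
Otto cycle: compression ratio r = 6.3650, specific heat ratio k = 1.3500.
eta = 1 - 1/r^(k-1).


r^(k-1) = 1.9113
eta = 1 - 1/1.9113 = 0.4768 = 47.6797%

47.6797%


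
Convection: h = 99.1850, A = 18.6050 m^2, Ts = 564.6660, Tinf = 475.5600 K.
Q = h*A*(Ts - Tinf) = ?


dT = 89.1060 K
Q = 99.1850 * 18.6050 * 89.1060 = 164430.5920 W

164430.5920 W


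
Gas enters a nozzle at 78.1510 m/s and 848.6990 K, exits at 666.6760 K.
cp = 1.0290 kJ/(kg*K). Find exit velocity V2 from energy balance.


dT = 182.0230 K
2*cp*1000*dT = 374603.3340
V1^2 = 6107.5788
V2 = sqrt(380710.9128) = 617.0178 m/s

617.0178 m/s


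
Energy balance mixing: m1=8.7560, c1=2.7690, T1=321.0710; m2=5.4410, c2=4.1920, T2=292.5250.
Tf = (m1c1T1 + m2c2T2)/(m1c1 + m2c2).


num = 14456.5900
den = 47.0540
Tf = 307.2338 K

307.2338 K


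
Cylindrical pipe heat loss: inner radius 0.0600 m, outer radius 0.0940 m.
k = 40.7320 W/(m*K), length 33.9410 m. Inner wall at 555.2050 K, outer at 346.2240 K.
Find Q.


dT = 208.9810 K
ln(ro/ri) = 0.4490
Q = 2*pi*40.7320*33.9410*208.9810 / 0.4490 = 4043419.9676 W

4043419.9676 W


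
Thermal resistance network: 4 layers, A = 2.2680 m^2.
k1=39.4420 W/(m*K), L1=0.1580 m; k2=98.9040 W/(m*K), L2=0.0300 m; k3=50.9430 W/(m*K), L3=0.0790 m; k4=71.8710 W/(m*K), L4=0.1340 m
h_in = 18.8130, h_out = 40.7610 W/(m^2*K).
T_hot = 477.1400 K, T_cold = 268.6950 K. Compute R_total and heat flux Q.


R_conv_in = 1/(18.8130*2.2680) = 0.0234
R_1 = 0.1580/(39.4420*2.2680) = 0.0018
R_2 = 0.0300/(98.9040*2.2680) = 0.0001
R_3 = 0.0790/(50.9430*2.2680) = 0.0007
R_4 = 0.1340/(71.8710*2.2680) = 0.0008
R_conv_out = 1/(40.7610*2.2680) = 0.0108
R_total = 0.0377 K/W
Q = 208.4450 / 0.0377 = 5534.9488 W

R_total = 0.0377 K/W, Q = 5534.9488 W


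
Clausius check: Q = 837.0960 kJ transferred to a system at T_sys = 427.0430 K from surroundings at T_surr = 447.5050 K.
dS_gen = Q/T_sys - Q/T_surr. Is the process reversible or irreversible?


dS_sys = 837.0960/427.0430 = 1.9602 kJ/K
dS_surr = -837.0960/447.5050 = -1.8706 kJ/K
dS_gen = 1.9602 - 1.8706 = 0.0896 kJ/K (irreversible)

dS_gen = 0.0896 kJ/K, irreversible


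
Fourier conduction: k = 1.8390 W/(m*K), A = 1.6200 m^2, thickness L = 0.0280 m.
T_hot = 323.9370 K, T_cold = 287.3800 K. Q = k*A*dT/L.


dT = 36.5570 K
Q = 1.8390 * 1.6200 * 36.5570 / 0.0280 = 3889.6387 W

3889.6387 W


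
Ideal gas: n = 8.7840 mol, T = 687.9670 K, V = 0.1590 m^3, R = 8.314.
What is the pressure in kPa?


P = nRT/V = 8.7840 * 8.314 * 687.9670 / 0.1590
= 50242.3511 / 0.1590 = 315989.6295 Pa = 315.9896 kPa

315.9896 kPa


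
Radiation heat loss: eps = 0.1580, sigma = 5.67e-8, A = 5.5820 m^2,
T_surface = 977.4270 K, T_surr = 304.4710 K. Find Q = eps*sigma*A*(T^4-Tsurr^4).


T^4 = 9.1272e+11
Tsurr^4 = 8.5938e+09
Q = 0.1580 * 5.67e-8 * 5.5820 * 9.0413e+11 = 45212.5294 W

45212.5294 W


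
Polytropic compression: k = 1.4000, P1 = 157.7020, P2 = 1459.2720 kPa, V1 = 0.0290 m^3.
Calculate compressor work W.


(k-1)/k = 0.2857
(P2/P1)^exp = 1.8884
W = 3.5000 * 157.7020 * 0.0290 * (1.8884 - 1) = 14.2198 kJ

14.2198 kJ


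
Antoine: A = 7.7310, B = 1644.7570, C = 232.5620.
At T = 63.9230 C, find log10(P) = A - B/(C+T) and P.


C+T = 296.4850
B/(C+T) = 5.5475
log10(P) = 7.7310 - 5.5475 = 2.1835
P = 10^2.1835 = 152.5732 mmHg

152.5732 mmHg


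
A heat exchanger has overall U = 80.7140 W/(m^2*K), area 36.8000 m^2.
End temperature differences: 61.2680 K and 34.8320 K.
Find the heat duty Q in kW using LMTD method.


LMTD = 46.8125 K
Q = 80.7140 * 36.8000 * 46.8125 = 139045.9541 W = 139.0460 kW

139.0460 kW


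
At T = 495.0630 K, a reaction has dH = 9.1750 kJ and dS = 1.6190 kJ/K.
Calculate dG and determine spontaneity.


T*dS = 495.0630 * 1.6190 = 801.5070 kJ
dG = 9.1750 - 801.5070 = -792.3320 kJ (spontaneous)

dG = -792.3320 kJ, spontaneous


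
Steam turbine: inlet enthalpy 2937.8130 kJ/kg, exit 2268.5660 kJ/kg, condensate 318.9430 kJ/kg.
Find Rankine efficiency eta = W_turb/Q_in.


W = 669.2470 kJ/kg
Q_in = 2618.8700 kJ/kg
eta = 0.2555 = 25.5548%

eta = 25.5548%


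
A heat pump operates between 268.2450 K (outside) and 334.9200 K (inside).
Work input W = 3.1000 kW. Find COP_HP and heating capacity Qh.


COP = 334.9200 / 66.6750 = 5.0232
Qh = 5.0232 * 3.1000 = 15.5718 kW

COP = 5.0232, Qh = 15.5718 kW


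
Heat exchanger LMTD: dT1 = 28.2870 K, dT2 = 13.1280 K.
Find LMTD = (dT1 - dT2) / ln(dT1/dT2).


dT1/dT2 = 2.1547
ln(dT1/dT2) = 0.7677
LMTD = 15.1590 / 0.7677 = 19.7472 K

19.7472 K


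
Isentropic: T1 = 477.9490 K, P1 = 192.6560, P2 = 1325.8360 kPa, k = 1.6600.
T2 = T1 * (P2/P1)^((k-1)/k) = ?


(k-1)/k = 0.3976
(P2/P1)^exp = 2.1531
T2 = 477.9490 * 2.1531 = 1029.0723 K

1029.0723 K


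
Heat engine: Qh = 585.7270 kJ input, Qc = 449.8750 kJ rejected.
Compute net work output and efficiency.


W = 585.7270 - 449.8750 = 135.8520 kJ
eta = 135.8520 / 585.7270 = 0.2319 = 23.1937%

W = 135.8520 kJ, eta = 23.1937%


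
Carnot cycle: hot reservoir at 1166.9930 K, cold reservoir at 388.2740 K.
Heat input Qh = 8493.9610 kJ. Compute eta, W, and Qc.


eta = 1 - 388.2740/1166.9930 = 0.6673
W = 0.6673 * 8493.9610 = 5667.9079 kJ
Qc = 8493.9610 - 5667.9079 = 2826.0531 kJ

eta = 66.7287%, W = 5667.9079 kJ, Qc = 2826.0531 kJ


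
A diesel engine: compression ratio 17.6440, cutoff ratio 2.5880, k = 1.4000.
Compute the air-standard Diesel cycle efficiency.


r^(k-1) = 3.1524
rc^k = 3.7857
eta = 0.6025 = 60.2514%

60.2514%


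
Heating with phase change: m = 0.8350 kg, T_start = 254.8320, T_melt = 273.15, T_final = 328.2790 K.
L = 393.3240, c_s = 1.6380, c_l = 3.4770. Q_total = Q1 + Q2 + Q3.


Q1 (sensible, solid) = 0.8350 * 1.6380 * 18.3180 = 25.0541 kJ
Q2 (latent) = 0.8350 * 393.3240 = 328.4255 kJ
Q3 (sensible, liquid) = 0.8350 * 3.4770 * 55.1290 = 160.0558 kJ
Q_total = 513.5354 kJ

513.5354 kJ


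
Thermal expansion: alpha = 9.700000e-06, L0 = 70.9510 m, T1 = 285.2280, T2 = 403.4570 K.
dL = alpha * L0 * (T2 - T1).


dT = 118.2290 K
dL = 9.700000e-06 * 70.9510 * 118.2290 = 0.081368 m
L_final = 71.032368 m

dL = 0.081368 m


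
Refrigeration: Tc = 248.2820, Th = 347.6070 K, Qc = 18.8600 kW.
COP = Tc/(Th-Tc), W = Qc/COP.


COP = 248.2820 / 99.3250 = 2.4997
W = 18.8600 / 2.4997 = 7.5449 kW

COP = 2.4997, W = 7.5449 kW


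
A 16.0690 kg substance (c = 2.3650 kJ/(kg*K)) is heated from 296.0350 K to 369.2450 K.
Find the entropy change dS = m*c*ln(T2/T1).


T2/T1 = 1.2473
ln(T2/T1) = 0.2210
dS = 16.0690 * 2.3650 * 0.2210 = 8.3980 kJ/K

8.3980 kJ/K


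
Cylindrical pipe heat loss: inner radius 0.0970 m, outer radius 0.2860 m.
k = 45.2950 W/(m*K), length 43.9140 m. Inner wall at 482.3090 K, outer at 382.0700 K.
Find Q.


dT = 100.2390 K
ln(ro/ri) = 1.0813
Q = 2*pi*45.2950*43.9140*100.2390 / 1.0813 = 1158594.2023 W

1158594.2023 W


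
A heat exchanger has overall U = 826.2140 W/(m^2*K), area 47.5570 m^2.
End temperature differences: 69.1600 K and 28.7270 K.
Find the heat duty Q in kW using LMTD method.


LMTD = 46.0206 K
Q = 826.2140 * 47.5570 * 46.0206 = 1808252.5079 W = 1808.2525 kW

1808.2525 kW


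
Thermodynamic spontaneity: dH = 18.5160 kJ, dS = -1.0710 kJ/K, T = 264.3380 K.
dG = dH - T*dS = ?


T*dS = 264.3380 * -1.0710 = -283.1060 kJ
dG = 18.5160 + 283.1060 = 301.6220 kJ (non-spontaneous)

dG = 301.6220 kJ, non-spontaneous


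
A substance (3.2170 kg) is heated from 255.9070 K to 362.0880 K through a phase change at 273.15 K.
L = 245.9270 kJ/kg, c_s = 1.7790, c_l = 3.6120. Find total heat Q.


Q1 (sensible, solid) = 3.2170 * 1.7790 * 17.2430 = 98.6824 kJ
Q2 (latent) = 3.2170 * 245.9270 = 791.1472 kJ
Q3 (sensible, liquid) = 3.2170 * 3.6120 * 88.9380 = 1033.4421 kJ
Q_total = 1923.2717 kJ

1923.2717 kJ


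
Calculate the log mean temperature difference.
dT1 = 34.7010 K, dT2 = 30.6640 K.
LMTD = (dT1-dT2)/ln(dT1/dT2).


dT1/dT2 = 1.1317
ln(dT1/dT2) = 0.1237
LMTD = 4.0370 / 0.1237 = 32.6409 K

32.6409 K


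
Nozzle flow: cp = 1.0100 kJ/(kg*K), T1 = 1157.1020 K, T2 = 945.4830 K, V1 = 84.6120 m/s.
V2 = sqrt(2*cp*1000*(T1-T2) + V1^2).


dT = 211.6190 K
2*cp*1000*dT = 427470.3800
V1^2 = 7159.1905
V2 = sqrt(434629.5705) = 659.2644 m/s

659.2644 m/s


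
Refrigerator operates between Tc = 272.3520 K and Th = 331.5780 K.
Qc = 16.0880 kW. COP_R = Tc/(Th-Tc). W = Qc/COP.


COP = 272.3520 / 59.2260 = 4.5985
W = 16.0880 / 4.5985 = 3.4985 kW

COP = 4.5985, W = 3.4985 kW


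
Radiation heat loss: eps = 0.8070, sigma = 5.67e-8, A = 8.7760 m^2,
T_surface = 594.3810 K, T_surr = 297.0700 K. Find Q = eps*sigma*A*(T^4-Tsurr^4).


T^4 = 1.2481e+11
Tsurr^4 = 7.7882e+09
Q = 0.8070 * 5.67e-8 * 8.7760 * 1.1702e+11 = 46992.7742 W

46992.7742 W


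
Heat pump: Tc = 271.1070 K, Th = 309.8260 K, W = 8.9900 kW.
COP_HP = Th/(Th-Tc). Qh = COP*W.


COP = 309.8260 / 38.7190 = 8.0019
Qh = 8.0019 * 8.9900 = 71.9372 kW

COP = 8.0019, Qh = 71.9372 kW


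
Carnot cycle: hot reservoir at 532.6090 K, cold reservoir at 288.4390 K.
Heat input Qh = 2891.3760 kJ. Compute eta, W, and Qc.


eta = 1 - 288.4390/532.6090 = 0.4584
W = 0.4584 * 2891.3760 = 1325.5264 kJ
Qc = 2891.3760 - 1325.5264 = 1565.8496 kJ

eta = 45.8441%, W = 1325.5264 kJ, Qc = 1565.8496 kJ


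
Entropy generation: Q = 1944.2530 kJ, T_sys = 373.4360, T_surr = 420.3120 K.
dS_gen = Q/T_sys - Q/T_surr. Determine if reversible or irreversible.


dS_sys = 1944.2530/373.4360 = 5.2064 kJ/K
dS_surr = -1944.2530/420.3120 = -4.6257 kJ/K
dS_gen = 5.2064 - 4.6257 = 0.5807 kJ/K (irreversible)

dS_gen = 0.5807 kJ/K, irreversible


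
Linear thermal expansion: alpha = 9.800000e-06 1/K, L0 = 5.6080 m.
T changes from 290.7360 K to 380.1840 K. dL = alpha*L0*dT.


dT = 89.4480 K
dL = 9.800000e-06 * 5.6080 * 89.4480 = 0.004916 m
L_final = 5.612916 m

dL = 0.004916 m


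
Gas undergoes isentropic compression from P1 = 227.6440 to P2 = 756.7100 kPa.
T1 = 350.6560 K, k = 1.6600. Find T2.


(k-1)/k = 0.3976
(P2/P1)^exp = 1.6122
T2 = 350.6560 * 1.6122 = 565.3189 K

565.3189 K


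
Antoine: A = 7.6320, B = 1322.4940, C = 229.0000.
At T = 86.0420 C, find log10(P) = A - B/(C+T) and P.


C+T = 315.0420
B/(C+T) = 4.1978
log10(P) = 7.6320 - 4.1978 = 3.4342
P = 10^3.4342 = 2717.4781 mmHg

2717.4781 mmHg


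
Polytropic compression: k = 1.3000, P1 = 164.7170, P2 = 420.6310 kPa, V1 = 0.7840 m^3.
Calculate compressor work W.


(k-1)/k = 0.2308
(P2/P1)^exp = 1.2415
W = 4.3333 * 164.7170 * 0.7840 * (1.2415 - 1) = 135.1653 kJ

135.1653 kJ


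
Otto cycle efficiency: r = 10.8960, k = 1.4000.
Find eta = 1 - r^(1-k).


r^(k-1) = 2.5996
eta = 1 - 1/2.5996 = 0.6153 = 61.5326%

61.5326%


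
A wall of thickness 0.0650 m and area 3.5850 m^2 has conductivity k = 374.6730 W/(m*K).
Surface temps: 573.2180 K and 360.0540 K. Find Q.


dT = 213.1640 K
Q = 374.6730 * 3.5850 * 213.1640 / 0.0650 = 4404960.9447 W

4404960.9447 W


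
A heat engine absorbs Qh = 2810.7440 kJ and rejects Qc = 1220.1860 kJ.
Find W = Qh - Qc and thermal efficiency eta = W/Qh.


W = 2810.7440 - 1220.1860 = 1590.5580 kJ
eta = 1590.5580 / 2810.7440 = 0.5659 = 56.5885%

W = 1590.5580 kJ, eta = 56.5885%


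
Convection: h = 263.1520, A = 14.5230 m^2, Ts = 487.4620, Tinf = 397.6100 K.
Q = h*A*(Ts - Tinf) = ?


dT = 89.8520 K
Q = 263.1520 * 14.5230 * 89.8520 = 343392.4647 W

343392.4647 W


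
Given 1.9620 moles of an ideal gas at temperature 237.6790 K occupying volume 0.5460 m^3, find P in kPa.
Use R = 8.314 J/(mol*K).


P = nRT/V = 1.9620 * 8.314 * 237.6790 / 0.5460
= 3877.0360 / 0.5460 = 7100.7986 Pa = 7.1008 kPa

7.1008 kPa


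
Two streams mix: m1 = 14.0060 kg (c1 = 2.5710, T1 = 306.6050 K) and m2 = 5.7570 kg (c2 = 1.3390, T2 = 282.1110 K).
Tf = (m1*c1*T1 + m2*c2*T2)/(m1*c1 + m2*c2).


num = 13215.3574
den = 43.7180
Tf = 302.2861 K

302.2861 K


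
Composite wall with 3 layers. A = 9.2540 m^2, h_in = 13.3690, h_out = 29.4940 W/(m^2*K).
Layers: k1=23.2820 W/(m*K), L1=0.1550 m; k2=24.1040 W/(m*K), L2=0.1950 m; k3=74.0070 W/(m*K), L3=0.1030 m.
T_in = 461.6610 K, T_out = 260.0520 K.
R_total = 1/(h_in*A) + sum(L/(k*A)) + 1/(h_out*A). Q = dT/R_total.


R_conv_in = 1/(13.3690*9.2540) = 0.0081
R_1 = 0.1550/(23.2820*9.2540) = 0.0007
R_2 = 0.1950/(24.1040*9.2540) = 0.0009
R_3 = 0.1030/(74.0070*9.2540) = 0.0002
R_conv_out = 1/(29.4940*9.2540) = 0.0037
R_total = 0.0135 K/W
Q = 201.6090 / 0.0135 = 14944.1297 W

R_total = 0.0135 K/W, Q = 14944.1297 W


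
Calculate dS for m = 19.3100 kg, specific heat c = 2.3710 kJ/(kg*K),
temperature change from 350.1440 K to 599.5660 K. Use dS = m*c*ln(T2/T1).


T2/T1 = 1.7123
ln(T2/T1) = 0.5379
dS = 19.3100 * 2.3710 * 0.5379 = 24.6255 kJ/K

24.6255 kJ/K


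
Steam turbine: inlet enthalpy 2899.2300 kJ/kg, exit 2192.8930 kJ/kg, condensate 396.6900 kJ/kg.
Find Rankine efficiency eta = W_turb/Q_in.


W = 706.3370 kJ/kg
Q_in = 2502.5400 kJ/kg
eta = 0.2822 = 28.2248%

eta = 28.2248%


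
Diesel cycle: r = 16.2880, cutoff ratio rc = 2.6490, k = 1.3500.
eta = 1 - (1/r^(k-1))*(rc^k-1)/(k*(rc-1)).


r^(k-1) = 2.6555
rc^k = 3.7253
eta = 0.5390 = 53.8995%

53.8995%


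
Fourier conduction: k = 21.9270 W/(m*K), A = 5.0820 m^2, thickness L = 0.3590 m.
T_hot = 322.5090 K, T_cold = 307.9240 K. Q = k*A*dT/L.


dT = 14.5850 K
Q = 21.9270 * 5.0820 * 14.5850 / 0.3590 = 4527.1602 W

4527.1602 W


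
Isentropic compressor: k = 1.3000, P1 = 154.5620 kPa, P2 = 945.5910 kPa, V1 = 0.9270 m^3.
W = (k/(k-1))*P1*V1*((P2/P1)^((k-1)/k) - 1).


(k-1)/k = 0.2308
(P2/P1)^exp = 1.5189
W = 4.3333 * 154.5620 * 0.9270 * (1.5189 - 1) = 322.1594 kJ

322.1594 kJ


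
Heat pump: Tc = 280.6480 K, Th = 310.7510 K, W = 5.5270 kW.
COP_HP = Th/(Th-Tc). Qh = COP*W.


COP = 310.7510 / 30.1030 = 10.3229
Qh = 10.3229 * 5.5270 = 57.0548 kW

COP = 10.3229, Qh = 57.0548 kW


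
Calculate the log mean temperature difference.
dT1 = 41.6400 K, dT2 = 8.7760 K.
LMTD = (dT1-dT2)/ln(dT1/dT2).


dT1/dT2 = 4.7448
ln(dT1/dT2) = 1.5570
LMTD = 32.8640 / 1.5570 = 21.1067 K

21.1067 K


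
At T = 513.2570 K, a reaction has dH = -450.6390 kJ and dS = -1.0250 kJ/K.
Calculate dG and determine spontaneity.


T*dS = 513.2570 * -1.0250 = -526.0884 kJ
dG = -450.6390 + 526.0884 = 75.4494 kJ (non-spontaneous)

dG = 75.4494 kJ, non-spontaneous


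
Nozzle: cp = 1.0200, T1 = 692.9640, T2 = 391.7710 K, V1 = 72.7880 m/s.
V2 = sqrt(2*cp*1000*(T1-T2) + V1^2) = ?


dT = 301.1930 K
2*cp*1000*dT = 614433.7200
V1^2 = 5298.0929
V2 = sqrt(619731.8129) = 787.2305 m/s

787.2305 m/s


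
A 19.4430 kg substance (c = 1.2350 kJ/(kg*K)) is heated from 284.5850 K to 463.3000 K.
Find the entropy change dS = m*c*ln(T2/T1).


T2/T1 = 1.6280
ln(T2/T1) = 0.4873
dS = 19.4430 * 1.2350 * 0.4873 = 11.7021 kJ/K

11.7021 kJ/K


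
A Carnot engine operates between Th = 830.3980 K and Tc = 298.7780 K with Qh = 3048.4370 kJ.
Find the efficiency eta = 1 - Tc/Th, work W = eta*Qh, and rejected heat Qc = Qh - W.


eta = 1 - 298.7780/830.3980 = 0.6402
W = 0.6402 * 3048.4370 = 1951.6064 kJ
Qc = 3048.4370 - 1951.6064 = 1096.8306 kJ

eta = 64.0199%, W = 1951.6064 kJ, Qc = 1096.8306 kJ


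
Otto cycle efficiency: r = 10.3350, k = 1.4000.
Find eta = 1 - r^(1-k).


r^(k-1) = 2.5452
eta = 1 - 1/2.5452 = 0.6071 = 60.7106%

60.7106%


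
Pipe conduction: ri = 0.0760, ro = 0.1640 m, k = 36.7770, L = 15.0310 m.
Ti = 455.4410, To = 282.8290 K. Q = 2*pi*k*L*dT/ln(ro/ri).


dT = 172.6120 K
ln(ro/ri) = 0.7691
Q = 2*pi*36.7770*15.0310*172.6120 / 0.7691 = 779495.3571 W

779495.3571 W


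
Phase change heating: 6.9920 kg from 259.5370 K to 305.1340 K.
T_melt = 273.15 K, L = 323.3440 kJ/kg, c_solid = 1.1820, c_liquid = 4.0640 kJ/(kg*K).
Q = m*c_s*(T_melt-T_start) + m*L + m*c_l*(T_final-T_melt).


Q1 (sensible, solid) = 6.9920 * 1.1820 * 13.6130 = 112.5052 kJ
Q2 (latent) = 6.9920 * 323.3440 = 2260.8212 kJ
Q3 (sensible, liquid) = 6.9920 * 4.0640 * 31.9840 = 908.8410 kJ
Q_total = 3282.1675 kJ

3282.1675 kJ


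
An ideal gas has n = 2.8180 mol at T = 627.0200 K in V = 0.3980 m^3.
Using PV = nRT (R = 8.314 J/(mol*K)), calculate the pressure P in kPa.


P = nRT/V = 2.8180 * 8.314 * 627.0200 / 0.3980
= 14690.3588 / 0.3980 = 36910.4492 Pa = 36.9104 kPa

36.9104 kPa


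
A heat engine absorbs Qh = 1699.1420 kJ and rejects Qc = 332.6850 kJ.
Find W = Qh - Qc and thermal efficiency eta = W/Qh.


W = 1699.1420 - 332.6850 = 1366.4570 kJ
eta = 1366.4570 / 1699.1420 = 0.8042 = 80.4204%

W = 1366.4570 kJ, eta = 80.4204%


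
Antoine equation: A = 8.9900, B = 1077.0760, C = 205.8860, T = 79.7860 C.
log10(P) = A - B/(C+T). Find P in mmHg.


C+T = 285.6720
B/(C+T) = 3.7703
log10(P) = 8.9900 - 3.7703 = 5.2197
P = 10^5.2197 = 165834.9225 mmHg

165834.9225 mmHg


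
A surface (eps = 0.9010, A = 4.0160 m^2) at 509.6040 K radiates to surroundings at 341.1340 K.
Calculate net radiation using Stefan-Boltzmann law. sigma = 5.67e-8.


T^4 = 6.7442e+10
Tsurr^4 = 1.3543e+10
Q = 0.9010 * 5.67e-8 * 4.0160 * 5.3900e+10 = 11058.2673 W

11058.2673 W


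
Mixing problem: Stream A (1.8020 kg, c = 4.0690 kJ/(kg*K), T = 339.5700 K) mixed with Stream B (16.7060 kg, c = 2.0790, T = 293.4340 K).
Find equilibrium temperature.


num = 12681.3254
den = 42.0641
Tf = 301.4761 K

301.4761 K


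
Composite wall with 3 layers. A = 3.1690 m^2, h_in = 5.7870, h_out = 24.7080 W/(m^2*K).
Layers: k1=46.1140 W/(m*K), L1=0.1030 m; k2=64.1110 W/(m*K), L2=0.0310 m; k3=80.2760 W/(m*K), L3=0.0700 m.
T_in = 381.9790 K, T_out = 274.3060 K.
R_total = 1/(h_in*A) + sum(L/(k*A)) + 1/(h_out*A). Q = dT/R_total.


R_conv_in = 1/(5.7870*3.1690) = 0.0545
R_1 = 0.1030/(46.1140*3.1690) = 0.0007
R_2 = 0.0310/(64.1110*3.1690) = 0.0002
R_3 = 0.0700/(80.2760*3.1690) = 0.0003
R_conv_out = 1/(24.7080*3.1690) = 0.0128
R_total = 0.0684 K/W
Q = 107.6730 / 0.0684 = 1573.4165 W

R_total = 0.0684 K/W, Q = 1573.4165 W


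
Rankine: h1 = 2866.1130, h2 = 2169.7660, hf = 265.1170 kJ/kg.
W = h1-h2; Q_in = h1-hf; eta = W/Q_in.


W = 696.3470 kJ/kg
Q_in = 2600.9960 kJ/kg
eta = 0.2677 = 26.7723%

eta = 26.7723%


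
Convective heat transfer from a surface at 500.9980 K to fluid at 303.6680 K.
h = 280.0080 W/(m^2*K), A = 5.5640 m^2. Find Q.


dT = 197.3300 K
Q = 280.0080 * 5.5640 * 197.3300 = 307433.1372 W

307433.1372 W


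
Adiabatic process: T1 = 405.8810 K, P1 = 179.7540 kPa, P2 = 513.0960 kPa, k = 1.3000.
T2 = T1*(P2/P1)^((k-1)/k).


(k-1)/k = 0.2308
(P2/P1)^exp = 1.2739
T2 = 405.8810 * 1.2739 = 517.0336 K

517.0336 K


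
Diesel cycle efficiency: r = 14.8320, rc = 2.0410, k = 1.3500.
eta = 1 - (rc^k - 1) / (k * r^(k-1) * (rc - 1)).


r^(k-1) = 2.5699
rc^k = 2.6199
eta = 0.5515 = 55.1472%

55.1472%


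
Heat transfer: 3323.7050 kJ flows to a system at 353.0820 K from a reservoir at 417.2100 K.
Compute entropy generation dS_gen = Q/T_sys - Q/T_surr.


dS_sys = 3323.7050/353.0820 = 9.4134 kJ/K
dS_surr = -3323.7050/417.2100 = -7.9665 kJ/K
dS_gen = 9.4134 - 7.9665 = 1.4469 kJ/K (irreversible)

dS_gen = 1.4469 kJ/K, irreversible


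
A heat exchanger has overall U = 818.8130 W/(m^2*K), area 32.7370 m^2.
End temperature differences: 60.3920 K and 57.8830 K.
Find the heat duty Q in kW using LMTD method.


LMTD = 59.1286 K
Q = 818.8130 * 32.7370 * 59.1286 = 1584971.3318 W = 1584.9713 kW

1584.9713 kW


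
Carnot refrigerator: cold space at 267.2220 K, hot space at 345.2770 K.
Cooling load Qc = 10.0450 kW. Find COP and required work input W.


COP = 267.2220 / 78.0550 = 3.4235
W = 10.0450 / 3.4235 = 2.9341 kW

COP = 3.4235, W = 2.9341 kW


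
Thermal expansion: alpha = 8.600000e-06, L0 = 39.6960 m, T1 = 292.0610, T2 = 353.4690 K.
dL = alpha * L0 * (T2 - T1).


dT = 61.4080 K
dL = 8.600000e-06 * 39.6960 * 61.4080 = 0.020964 m
L_final = 39.716964 m

dL = 0.020964 m


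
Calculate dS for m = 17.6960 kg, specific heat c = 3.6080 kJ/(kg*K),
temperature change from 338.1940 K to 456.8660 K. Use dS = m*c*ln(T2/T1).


T2/T1 = 1.3509
ln(T2/T1) = 0.3008
dS = 17.6960 * 3.6080 * 0.3008 = 19.2033 kJ/K

19.2033 kJ/K


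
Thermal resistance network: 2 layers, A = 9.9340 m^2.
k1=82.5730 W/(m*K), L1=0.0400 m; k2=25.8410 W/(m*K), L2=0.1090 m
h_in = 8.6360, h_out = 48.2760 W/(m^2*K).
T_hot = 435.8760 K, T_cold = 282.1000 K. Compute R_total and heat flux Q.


R_conv_in = 1/(8.6360*9.9340) = 0.0117
R_1 = 0.0400/(82.5730*9.9340) = 4.8764e-05
R_2 = 0.1090/(25.8410*9.9340) = 0.0004
R_conv_out = 1/(48.2760*9.9340) = 0.0021
R_total = 0.0142 K/W
Q = 153.7760 / 0.0142 = 10817.9229 W

R_total = 0.0142 K/W, Q = 10817.9229 W


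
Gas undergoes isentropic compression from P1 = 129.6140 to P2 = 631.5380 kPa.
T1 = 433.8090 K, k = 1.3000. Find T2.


(k-1)/k = 0.2308
(P2/P1)^exp = 1.4412
T2 = 433.8090 * 1.4412 = 625.1864 K

625.1864 K


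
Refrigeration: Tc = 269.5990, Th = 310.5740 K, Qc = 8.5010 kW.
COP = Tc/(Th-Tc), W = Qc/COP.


COP = 269.5990 / 40.9750 = 6.5796
W = 8.5010 / 6.5796 = 1.2920 kW

COP = 6.5796, W = 1.2920 kW


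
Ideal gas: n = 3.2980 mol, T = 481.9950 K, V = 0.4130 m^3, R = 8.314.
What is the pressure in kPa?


P = nRT/V = 3.2980 * 8.314 * 481.9950 / 0.4130
= 13216.0966 / 0.4130 = 32000.2339 Pa = 32.0002 kPa

32.0002 kPa


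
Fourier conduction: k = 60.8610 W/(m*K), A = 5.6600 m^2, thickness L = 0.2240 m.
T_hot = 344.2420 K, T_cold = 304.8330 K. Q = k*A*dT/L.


dT = 39.4090 K
Q = 60.8610 * 5.6600 * 39.4090 / 0.2240 = 60604.2264 W

60604.2264 W


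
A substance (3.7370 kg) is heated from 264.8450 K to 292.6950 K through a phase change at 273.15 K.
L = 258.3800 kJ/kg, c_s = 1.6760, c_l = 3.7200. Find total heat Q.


Q1 (sensible, solid) = 3.7370 * 1.6760 * 8.3050 = 52.0160 kJ
Q2 (latent) = 3.7370 * 258.3800 = 965.5661 kJ
Q3 (sensible, liquid) = 3.7370 * 3.7200 * 19.5450 = 271.7076 kJ
Q_total = 1289.2896 kJ

1289.2896 kJ


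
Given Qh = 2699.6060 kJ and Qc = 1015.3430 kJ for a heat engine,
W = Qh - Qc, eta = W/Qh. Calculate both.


W = 2699.6060 - 1015.3430 = 1684.2630 kJ
eta = 1684.2630 / 2699.6060 = 0.6239 = 62.3892%

W = 1684.2630 kJ, eta = 62.3892%


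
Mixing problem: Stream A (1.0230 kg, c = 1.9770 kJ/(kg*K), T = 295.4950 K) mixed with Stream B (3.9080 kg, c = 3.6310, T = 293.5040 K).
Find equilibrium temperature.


num = 4762.4366
den = 16.2124
Tf = 293.7524 K

293.7524 K
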